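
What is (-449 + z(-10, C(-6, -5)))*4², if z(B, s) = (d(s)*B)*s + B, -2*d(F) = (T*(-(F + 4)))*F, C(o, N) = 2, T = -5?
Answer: 2256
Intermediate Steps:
d(F) = -F*(20 + 5*F)/2 (d(F) = -(-(-5)*(F + 4))*F/2 = -(-(-5)*(4 + F))*F/2 = -(-5*(-4 - F))*F/2 = -(20 + 5*F)*F/2 = -F*(20 + 5*F)/2)
z(B, s) = B - 5*B*s²*(4 + s)/2 (z(B, s) = ((-5*s*(4 + s)/2)*B)*s + B = (-5*B*s*(4 + s)/2)*s + B = -5*B*s²*(4 + s)/2 + B = B - 5*B*s²*(4 + s)/2)
(-449 + z(-10, C(-6, -5)))*4² = (-449 + (½)*(-10)*(2 - 5*2²*(4 + 2)))*4² = (-449 + (½)*(-10)*(2 - 5*4*6))*16 = (-449 + (½)*(-10)*(2 - 120))*16 = (-449 + (½)*(-10)*(-118))*16 = (-449 + 590)*16 = 141*16 = 2256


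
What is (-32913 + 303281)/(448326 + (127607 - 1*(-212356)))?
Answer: 270368/788289 ≈ 0.34298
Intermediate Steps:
(-32913 + 303281)/(448326 + (127607 - 1*(-212356))) = 270368/(448326 + (127607 + 212356)) = 270368/(448326 + 339963) = 270368/788289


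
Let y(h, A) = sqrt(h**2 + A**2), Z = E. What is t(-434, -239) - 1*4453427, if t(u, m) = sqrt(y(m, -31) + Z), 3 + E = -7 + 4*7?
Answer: -4453427 + sqrt(18 + sqrt(58082)) ≈ -4.4534e+6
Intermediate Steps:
E = 18 (E = -3 + (-7 + 4*7) = -3 + (-7 + 28) = -3 + 21 = 18)
Z = 18
y(h, A) = sqrt(A**2 + h**2)
t(u, m) = sqrt(18 + sqrt(961 + m**2)) (t(u, m) = sqrt(sqrt((-31)**2 + m**2) + 18) = sqrt(sqrt(961 + m**2) + 18) = sqrt(18 + sqrt(961 + m**2)))
t(-434, -239) - 1*4453427 = sqrt(18 + sqrt(961 + (-239)**2)) - 1*4453427 = sqrt(18 + sqrt(961 + 57121)) - 4453427 = sqrt(18 + sqrt(58082)) - 4453427 = -4453427 + sqrt(18 + sqrt(58082))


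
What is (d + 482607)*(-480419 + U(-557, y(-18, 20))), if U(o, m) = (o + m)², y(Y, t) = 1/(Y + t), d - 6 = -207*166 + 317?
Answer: -76582556794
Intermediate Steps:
d = -34039 (d = 6 + (-207*166 + 317) = 6 + (-34362 + 317) = 6 - 34045 = -34039)
U(o, m) = (m + o)²
(d + 482607)*(-480419 + U(-557, y(-18, 20))) = (-34039 + 482607)*(-480419 + (1/(-18 + 20) - 557)²) = 448568*(-480419 + (1/2 - 557)²) = 448568*(-480419 + (½ - 557)²) = 448568*(-480419 + (-1113/2)²) = 448568*(-480419 + 1238769/4) = 448568*(-682907/4) = -76582556794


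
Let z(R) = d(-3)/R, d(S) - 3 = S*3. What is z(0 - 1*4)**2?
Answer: 9/4 ≈ 2.2500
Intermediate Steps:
d(S) = 3 + 3*S (d(S) = 3 + S*3 = 3 + 3*S)
z(R) = -6/R (z(R) = (3 + 3*(-3))/R = (3 - 9)/R = -6/R)
z(0 - 1*4)**2 = (-6/(0 - 1*4))**2 = (-6/(0 - 4))**2 = (-6/(-4))**2 = (-6*(-1/4))**2 = (3/2)**2 = 9/4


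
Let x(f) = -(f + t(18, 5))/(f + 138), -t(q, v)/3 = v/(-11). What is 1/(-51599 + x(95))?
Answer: -2563/132249297 ≈ -1.9380e-5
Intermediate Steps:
t(q, v) = 3*v/11 (t(q, v) = -3*v/(-11) = -3*v*(-1)/11 = -(-3)*v/11 = 3*v/11)
x(f) = -(15/11 + f)/(138 + f) (x(f) = -(f + (3/11)*5)/(f + 138) = -(f + 15/11)/(138 + f) = -(15/11 + f)/(138 + f))
1/(-51599 + x(95)) = 1/(-51599 + (-15/11 - 1*95)/(138 + 95)) = 1/(-51599 + (-15/11 - 95)/233) = 1/(-51599 + (1/233)*(-1060/11)) = 1/(-51599 - 1060/2563) = 1/(-132249297/2563) = -2563/132249297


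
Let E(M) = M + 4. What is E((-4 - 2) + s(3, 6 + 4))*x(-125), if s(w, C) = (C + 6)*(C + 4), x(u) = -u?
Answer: 27750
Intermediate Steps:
s(w, C) = (4 + C)*(6 + C) (s(w, C) = (6 + C)*(4 + C) = (4 + C)*(6 + C))
E(M) = 4 + M
E((-4 - 2) + s(3, 6 + 4))*x(-125) = (4 + ((-4 - 2) + (24 + (6 + 4)² + 10*(6 + 4))))*(-1*(-125)) = (4 + (-6 + (24 + 10² + 10*10)))*125 = (4 + (-6 + (24 + 100 + 100)))*125 = (4 + (-6 + 224))*125 = (4 + 218)*125 = 222*125 = 27750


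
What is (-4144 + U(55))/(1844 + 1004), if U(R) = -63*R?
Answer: -7609/2848 ≈ -2.6717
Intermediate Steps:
(-4144 + U(55))/(1844 + 1004) = (-4144 - 63*55)/(1844 + 1004) = (-4144 - 3465)/2848 = -7609*1/2848 = -7609/2848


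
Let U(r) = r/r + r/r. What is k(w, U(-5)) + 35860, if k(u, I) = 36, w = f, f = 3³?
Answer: 35896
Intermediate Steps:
U(r) = 2 (U(r) = 1 + 1 = 2)
f = 27
w = 27
k(w, U(-5)) + 35860 = 36 + 35860 = 35896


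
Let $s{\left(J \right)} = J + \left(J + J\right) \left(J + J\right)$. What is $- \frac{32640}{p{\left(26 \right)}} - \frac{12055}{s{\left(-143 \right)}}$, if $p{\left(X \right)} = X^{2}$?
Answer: $- \frac{51409675}{1061489} \approx -48.432$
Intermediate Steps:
$s{\left(J \right)} = J + 4 J^{2}$ ($s{\left(J \right)} = J + 2 J 2 J = J + 4 J^{2}$)
$- \frac{32640}{p{\left(26 \right)}} - \frac{12055}{s{\left(-143 \right)}} = - \frac{32640}{26^{2}} - \frac{12055}{\left(-143\right) \left(1 + 4 \left(-143\right)\right)} = - \frac{32640}{676} - \frac{12055}{\left(-143\right) \left(1 - 572\right)} = \left(-32640\right) \frac{1}{676} - \frac{12055}{\left(-143\right) \left(-571\right)} = - \frac{8160}{169} - \frac{12055}{81653} = - \frac{51409675}{1061489}$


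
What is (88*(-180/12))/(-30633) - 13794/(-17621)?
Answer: 148603774/179928031 ≈ 0.82591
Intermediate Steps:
(88*(-180/12))/(-30633) - 13794/(-17621) = (88*(-180*1/12))*(-1/30633) - 13794*(-1/17621) = (88*(-15))*(-1/30633) + 13794/17621 = -1320*(-1/30633) + 13794/17621 = 440/10211 + 13794/17621 = 148603774/179928031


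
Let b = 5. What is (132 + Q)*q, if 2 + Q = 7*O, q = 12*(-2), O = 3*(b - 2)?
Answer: -4632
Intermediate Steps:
O = 9 (O = 3*(5 - 2) = 3*3 = 9)
q = -24
Q = 61 (Q = -2 + 7*9 = -2 + 63 = 61)
(132 + Q)*q = (132 + 61)*(-24) = 193*(-24) = -4632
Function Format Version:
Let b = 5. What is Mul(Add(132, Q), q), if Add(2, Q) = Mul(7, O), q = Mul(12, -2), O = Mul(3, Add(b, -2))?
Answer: -4632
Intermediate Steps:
O = 9 (O = Mul(3, Add(5, -2)) = Mul(3, 3) = 9)
q = -24
Q = 61 (Q = Add(-2, Mul(7, 9)) = Add(-2, 63) = 61)
Mul(Add(132, Q), q) = Mul(Add(132, 61), -24) = Mul(193, -24) = -4632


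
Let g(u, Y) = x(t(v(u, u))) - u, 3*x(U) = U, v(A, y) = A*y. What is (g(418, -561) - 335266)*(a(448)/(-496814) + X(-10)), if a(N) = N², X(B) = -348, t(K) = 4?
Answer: 87155964123424/745221 ≈ 1.1695e+8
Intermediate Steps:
x(U) = U/3
g(u, Y) = 4/3 - u (g(u, Y) = (⅓)*4 - u = 4/3 - u)
(g(418, -561) - 335266)*(a(448)/(-496814) + X(-10)) = ((4/3 - 1*418) - 335266)*(448²/(-496814) - 348) = ((4/3 - 418) - 335266)*(200704*(-1/496814) - 348) = (-1250/3 - 335266)*(-100352/248407 - 348) = -1007048/3*(-86545988/248407) = 87155964123424/745221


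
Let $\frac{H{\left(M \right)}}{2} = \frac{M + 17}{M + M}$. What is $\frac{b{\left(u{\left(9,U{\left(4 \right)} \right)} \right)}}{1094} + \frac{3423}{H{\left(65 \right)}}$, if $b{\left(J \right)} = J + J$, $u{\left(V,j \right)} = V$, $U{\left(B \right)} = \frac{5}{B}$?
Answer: $\frac{121705503}{44854} \approx 2713.4$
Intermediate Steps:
$b{\left(J \right)} = 2 J$
$H{\left(M \right)} = \frac{17 + M}{M}$ ($H{\left(M \right)} = 2 \frac{M + 17}{M + M} = 2 \frac{17 + M}{2 M} = \frac{17 + M}{M}$)
$\frac{b{\left(u{\left(9,U{\left(4 \right)} \right)} \right)}}{1094} + \frac{3423}{H{\left(65 \right)}} = \frac{2 \cdot 9}{1094} + \frac{3423}{\frac{1}{65} \left(17 + 65\right)} = 18 \cdot \frac{1}{1094} + \frac{3423}{\frac{1}{65} \cdot 82} = \frac{9}{547} + \frac{3423}{\frac{82}{65}} = \frac{9}{547} + 3423 \cdot \frac{65}{82} = \frac{9}{547} + \frac{222495}{82} = \frac{121705503}{44854}$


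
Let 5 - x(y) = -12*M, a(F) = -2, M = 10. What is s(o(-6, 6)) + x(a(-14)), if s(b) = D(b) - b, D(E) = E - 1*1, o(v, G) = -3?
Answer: 124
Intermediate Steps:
D(E) = -1 + E (D(E) = E - 1 = -1 + E)
s(b) = -1 (s(b) = (-1 + b) - b = -1)
x(y) = 125 (x(y) = 5 - (-12)*10 = 5 - 1*(-120) = 5 + 120 = 125)
s(o(-6, 6)) + x(a(-14)) = -1 + 125 = 124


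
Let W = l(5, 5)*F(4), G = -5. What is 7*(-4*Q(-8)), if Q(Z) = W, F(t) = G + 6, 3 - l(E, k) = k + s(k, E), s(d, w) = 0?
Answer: 56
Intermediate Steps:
l(E, k) = 3 - k (l(E, k) = 3 - (k + 0) = 3 - k)
F(t) = 1 (F(t) = -5 + 6 = 1)
W = -2 (W = (3 - 1*5)*1 = (3 - 5)*1 = -2*1 = -2)
Q(Z) = -2
7*(-4*Q(-8)) = 7*(-4*(-2)) = 7*8 = 56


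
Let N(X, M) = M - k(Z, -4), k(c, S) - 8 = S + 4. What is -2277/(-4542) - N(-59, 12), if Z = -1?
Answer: -5297/1514 ≈ -3.4987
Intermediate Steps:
k(c, S) = 12 + S (k(c, S) = 8 + (S + 4) = 8 + (4 + S) = 12 + S)
N(X, M) = -8 + M (N(X, M) = M - (12 - 4) = M - 1*8 = M - 8 = -8 + M)
-2277/(-4542) - N(-59, 12) = -2277/(-4542) - (-8 + 12) = -2277*(-1/4542) - 1*4 = 759/1514 - 4 = -5297/1514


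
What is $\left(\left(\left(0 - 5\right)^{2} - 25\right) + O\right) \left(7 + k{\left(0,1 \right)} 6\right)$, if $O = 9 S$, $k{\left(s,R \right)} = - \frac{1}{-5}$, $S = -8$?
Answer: $- \frac{2952}{5} \approx -590.4$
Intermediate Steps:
$k{\left(s,R \right)} = \frac{1}{5}$ ($k{\left(s,R \right)} = \left(-1\right) \left(- \frac{1}{5}\right) = \frac{1}{5}$)
$O = -72$ ($O = 9 \left(-8\right) = -72$)
$\left(\left(\left(0 - 5\right)^{2} - 25\right) + O\right) \left(7 + k{\left(0,1 \right)} 6\right) = \left(\left(\left(0 - 5\right)^{2} - 25\right) - 72\right) \left(7 + \frac{1}{5} \cdot 6\right) = \left(\left(\left(-5\right)^{2} - 25\right) - 72\right) \left(7 + \frac{6}{5}\right) = \left(\left(25 - 25\right) - 72\right) \frac{41}{5} = \left(0 - 72\right) \frac{41}{5} = \left(-72\right) \frac{41}{5} = - \frac{2952}{5}$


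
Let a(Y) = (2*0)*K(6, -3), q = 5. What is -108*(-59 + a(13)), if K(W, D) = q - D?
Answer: 6372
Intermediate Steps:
K(W, D) = 5 - D
a(Y) = 0 (a(Y) = (2*0)*(5 - 1*(-3)) = 0*(5 + 3) = 0*8 = 0)
-108*(-59 + a(13)) = -108*(-59 + 0) = -108*(-59) = 6372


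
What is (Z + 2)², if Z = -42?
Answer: 1600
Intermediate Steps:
(Z + 2)² = (-42 + 2)² = (-40)² = 1600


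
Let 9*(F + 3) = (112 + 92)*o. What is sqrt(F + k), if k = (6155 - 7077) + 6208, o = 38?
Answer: sqrt(55299)/3 ≈ 78.386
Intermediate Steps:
k = 5286 (k = -922 + 6208 = 5286)
F = 2575/3 (F = -3 + ((112 + 92)*38)/9 = -3 + (204*38)/9 = -3 + (1/9)*7752 = -3 + 2584/3 = 2575/3 ≈ 858.33)
sqrt(F + k) = sqrt(2575/3 + 5286) = sqrt(18433/3) = sqrt(55299)/3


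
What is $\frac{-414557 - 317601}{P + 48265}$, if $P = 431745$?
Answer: $- \frac{366079}{240005} \approx -1.5253$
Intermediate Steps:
$\frac{-414557 - 317601}{P + 48265} = \frac{-414557 - 317601}{431745 + 48265} = - \frac{732158}{480010} = \left(-732158\right) \frac{1}{480010} = - \frac{366079}{240005}$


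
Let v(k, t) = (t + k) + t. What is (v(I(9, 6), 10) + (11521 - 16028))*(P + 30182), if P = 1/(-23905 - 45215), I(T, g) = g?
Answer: -9348171858559/69120 ≈ -1.3525e+8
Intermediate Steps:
v(k, t) = k + 2*t (v(k, t) = (k + t) + t = k + 2*t)
P = -1/69120 (P = 1/(-69120) = -1/69120 ≈ -1.4468e-5)
(v(I(9, 6), 10) + (11521 - 16028))*(P + 30182) = ((6 + 2*10) + (11521 - 16028))*(-1/69120 + 30182) = ((6 + 20) - 4507)*(2086179839/69120) = (26 - 4507)*(2086179839/69120) = -4481*2086179839/69120 = -9348171858559/69120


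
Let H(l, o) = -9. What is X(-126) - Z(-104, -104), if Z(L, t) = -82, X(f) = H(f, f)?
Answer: 73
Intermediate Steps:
X(f) = -9
X(-126) - Z(-104, -104) = -9 - 1*(-82) = -9 + 82 = 73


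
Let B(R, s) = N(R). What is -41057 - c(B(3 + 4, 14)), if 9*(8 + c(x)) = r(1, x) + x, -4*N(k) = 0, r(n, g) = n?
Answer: -369442/9 ≈ -41049.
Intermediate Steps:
N(k) = 0 (N(k) = -¼*0 = 0)
B(R, s) = 0
c(x) = -71/9 + x/9 (c(x) = -8 + (1 + x)/9 = -8 + (⅑ + x/9) = -71/9 + x/9)
-41057 - c(B(3 + 4, 14)) = -41057 - (-71/9 + (⅑)*0) = -41057 - (-71/9 + 0) = -41057 - 1*(-71/9) = -41057 + 71/9 = -369442/9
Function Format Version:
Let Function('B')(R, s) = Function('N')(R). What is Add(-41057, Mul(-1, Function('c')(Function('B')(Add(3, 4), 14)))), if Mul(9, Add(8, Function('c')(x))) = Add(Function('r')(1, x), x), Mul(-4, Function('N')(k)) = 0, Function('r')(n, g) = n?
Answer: Rational(-369442, 9) ≈ -41049.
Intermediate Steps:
Function('N')(k) = 0 (Function('N')(k) = Mul(Rational(-1, 4), 0) = 0)
Function('B')(R, s) = 0
Function('c')(x) = Add(Rational(-71, 9), Mul(Rational(1, 9), x)) (Function('c')(x) = Add(-8, Mul(Rational(1, 9), Add(1, x))) = Add(-8, Add(Rational(1, 9), Mul(Rational(1, 9), x))) = Add(Rational(-71, 9), Mul(Rational(1, 9), x)))
Add(-41057, Mul(-1, Function('c')(Function('B')(Add(3, 4), 14)))) = Add(-41057, Mul(-1, Add(Rational(-71, 9), Mul(Rational(1, 9), 0)))) = Add(-41057, Mul(-1, Add(Rational(-71, 9), 0))) = Add(-41057, Mul(-1, Rational(-71, 9))) = Add(-41057, Rational(71, 9)) = Rational(-369442, 9)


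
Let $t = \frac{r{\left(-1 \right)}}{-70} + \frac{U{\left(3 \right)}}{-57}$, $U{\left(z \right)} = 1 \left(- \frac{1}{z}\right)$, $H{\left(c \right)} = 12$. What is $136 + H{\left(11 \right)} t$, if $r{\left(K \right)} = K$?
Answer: $\frac{271802}{1995} \approx 136.24$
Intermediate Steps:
$U{\left(z \right)} = - \frac{1}{z}$
$t = \frac{241}{11970}$ ($t = - \frac{1}{-70} + \frac{\left(-1\right) \frac{1}{3}}{-57} = \left(-1\right) \left(- \frac{1}{70}\right) + \left(-1\right) \frac{1}{3} \left(- \frac{1}{57}\right) = \frac{1}{70} - - \frac{1}{171} = \frac{1}{70} + \frac{1}{171} = \frac{241}{11970} \approx 0.020134$)
$136 + H{\left(11 \right)} t = 136 + 12 \cdot \frac{241}{11970} = 136 + \frac{482}{1995} = \frac{271802}{1995}$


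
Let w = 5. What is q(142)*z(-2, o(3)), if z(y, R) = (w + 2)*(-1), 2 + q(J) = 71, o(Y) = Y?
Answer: -483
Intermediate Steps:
q(J) = 69 (q(J) = -2 + 71 = 69)
z(y, R) = -7 (z(y, R) = (5 + 2)*(-1) = 7*(-1) = -7)
q(142)*z(-2, o(3)) = 69*(-7) = -483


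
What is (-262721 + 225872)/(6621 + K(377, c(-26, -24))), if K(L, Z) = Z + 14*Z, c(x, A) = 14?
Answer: -12283/2277 ≈ -5.3944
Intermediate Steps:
K(L, Z) = 15*Z
(-262721 + 225872)/(6621 + K(377, c(-26, -24))) = (-262721 + 225872)/(6621 + 15*14) = -36849/(6621 + 210) = -36849/6831 = -36849*1/6831 = -12283/2277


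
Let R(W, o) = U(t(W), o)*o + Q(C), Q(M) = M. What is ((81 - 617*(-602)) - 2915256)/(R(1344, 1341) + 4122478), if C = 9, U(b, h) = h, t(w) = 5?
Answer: -2543741/5920768 ≈ -0.42963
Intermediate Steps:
R(W, o) = 9 + o² (R(W, o) = o*o + 9 = o² + 9 = 9 + o²)
((81 - 617*(-602)) - 2915256)/(R(1344, 1341) + 4122478) = ((81 - 617*(-602)) - 2915256)/((9 + 1341²) + 4122478) = ((81 + 371434) - 2915256)/((9 + 1798281) + 4122478) = (371515 - 2915256)/(1798290 + 4122478) = -2543741/5920768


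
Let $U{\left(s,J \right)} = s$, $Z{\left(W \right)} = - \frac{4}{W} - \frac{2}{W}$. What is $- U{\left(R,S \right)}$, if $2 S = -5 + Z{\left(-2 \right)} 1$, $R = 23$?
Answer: $-23$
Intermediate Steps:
$Z{\left(W \right)} = - \frac{6}{W}$
$S = -1$ ($S = \frac{-5 + - \frac{6}{-2} \cdot 1}{2} = \frac{-5 + \left(-6\right) \left(- \frac{1}{2}\right) 1}{2} = \frac{-5 + 3 \cdot 1}{2} = \frac{-5 + 3}{2} = \frac{1}{2} \left(-2\right) = -1$)
$- U{\left(R,S \right)} = \left(-1\right) 23 = -23$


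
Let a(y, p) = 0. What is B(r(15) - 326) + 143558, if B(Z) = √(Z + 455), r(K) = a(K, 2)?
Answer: 143558 + √129 ≈ 1.4357e+5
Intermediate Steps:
r(K) = 0
B(Z) = √(455 + Z)
B(r(15) - 326) + 143558 = √(455 + (0 - 326)) + 143558 = √(455 - 326) + 143558 = √129 + 143558 = 143558 + √129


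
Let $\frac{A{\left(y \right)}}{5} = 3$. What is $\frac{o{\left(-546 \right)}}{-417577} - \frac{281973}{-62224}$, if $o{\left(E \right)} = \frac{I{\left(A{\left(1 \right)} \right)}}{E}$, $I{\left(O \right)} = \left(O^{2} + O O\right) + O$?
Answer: $\frac{10714839809671}{2364481323568} \approx 4.5316$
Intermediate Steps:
$A{\left(y \right)} = 15$ ($A{\left(y \right)} = 5 \cdot 3 = 15$)
$I{\left(O \right)} = O + 2 O^{2}$ ($I{\left(O \right)} = \left(O^{2} + O^{2}\right) + O = 2 O^{2} + O = O + 2 O^{2}$)
$o{\left(E \right)} = \frac{465}{E}$ ($o{\left(E \right)} = \frac{15 \left(1 + 2 \cdot 15\right)}{E} = \frac{15 \left(1 + 30\right)}{E} = \frac{15 \cdot 31}{E} = \frac{465}{E}$)
$\frac{o{\left(-546 \right)}}{-417577} - \frac{281973}{-62224} = \frac{465 \frac{1}{-546}}{-417577} - \frac{281973}{-62224} = 465 \left(- \frac{1}{546}\right) \left(- \frac{1}{417577}\right) - - \frac{281973}{62224} = \left(- \frac{155}{182}\right) \left(- \frac{1}{417577}\right) + \frac{281973}{62224} = \frac{155}{75999014} + \frac{281973}{62224} = \frac{10714839809671}{2364481323568}$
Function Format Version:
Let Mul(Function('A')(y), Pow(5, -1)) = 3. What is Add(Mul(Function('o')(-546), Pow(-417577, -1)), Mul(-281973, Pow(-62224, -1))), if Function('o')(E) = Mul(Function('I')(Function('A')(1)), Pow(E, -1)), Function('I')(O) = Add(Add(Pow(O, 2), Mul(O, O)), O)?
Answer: Rational(10714839809671, 2364481323568) ≈ 4.5316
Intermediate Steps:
Function('A')(y) = 15 (Function('A')(y) = Mul(5, 3) = 15)
Function('I')(O) = Add(O, Mul(2, Pow(O, 2))) (Function('I')(O) = Add(Add(Pow(O, 2), Pow(O, 2)), O) = Add(Mul(2, Pow(O, 2)), O) = Add(O, Mul(2, Pow(O, 2))))
Function('o')(E) = Mul(465, Pow(E, -1)) (Function('o')(E) = Mul(Mul(15, Add(1, Mul(2, 15))), Pow(E, -1)) = Mul(Mul(15, Add(1, 30)), Pow(E, -1)) = Mul(Mul(15, 31), Pow(E, -1)) = Mul(465, Pow(E, -1)))
Add(Mul(Function('o')(-546), Pow(-417577, -1)), Mul(-281973, Pow(-62224, -1))) = Add(Mul(Mul(465, Pow(-546, -1)), Pow(-417577, -1)), Mul(-281973, Pow(-62224, -1))) = Add(Mul(Mul(465, Rational(-1, 546)), Rational(-1, 417577)), Mul(-281973, Rational(-1, 62224))) = Add(Mul(Rational(-155, 182), Rational(-1, 417577)), Rational(281973, 62224)) = Add(Rational(155, 75999014), Rational(281973, 62224)) = Rational(10714839809671, 2364481323568)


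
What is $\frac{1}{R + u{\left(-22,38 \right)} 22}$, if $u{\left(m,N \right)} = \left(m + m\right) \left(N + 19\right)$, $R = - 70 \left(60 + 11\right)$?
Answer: $- \frac{1}{60146} \approx -1.6626 \cdot 10^{-5}$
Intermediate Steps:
$R = -4970$ ($R = \left(-70\right) 71 = -4970$)
$u{\left(m,N \right)} = 2 m \left(19 + N\right)$
$\frac{1}{R + u{\left(-22,38 \right)} 22} = \frac{1}{-4970 + 2 \left(-22\right) \left(19 + 38\right) 22} = \frac{1}{-4970 + 2 \left(-22\right) 57 \cdot 22} = \frac{1}{-4970 - 55176} = \frac{1}{-60146} = - \frac{1}{60146}$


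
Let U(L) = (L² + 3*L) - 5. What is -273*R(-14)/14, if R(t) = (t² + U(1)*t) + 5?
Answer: -8385/2 ≈ -4192.5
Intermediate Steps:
U(L) = -5 + L² + 3*L
R(t) = 5 + t² - t (R(t) = (t² + (-5 + 1² + 3*1)*t) + 5 = (t² + (-5 + 1 + 3)*t) + 5 = (t² - t) + 5 = 5 + t² - t)
-273*R(-14)/14 = -273*(5 + (-14)² - 1*(-14))/14 = -273*(5 + 196 + 14)/14 = -58695/14 = -273*215/14 = -8385/2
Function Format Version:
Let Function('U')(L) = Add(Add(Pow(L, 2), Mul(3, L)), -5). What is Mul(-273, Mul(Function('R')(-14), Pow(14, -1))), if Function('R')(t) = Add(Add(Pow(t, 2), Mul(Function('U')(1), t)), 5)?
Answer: Rational(-8385, 2) ≈ -4192.5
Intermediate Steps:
Function('U')(L) = Add(-5, Pow(L, 2), Mul(3, L))
Function('R')(t) = Add(5, Pow(t, 2), Mul(-1, t)) (Function('R')(t) = Add(Add(Pow(t, 2), Mul(Add(-5, Pow(1, 2), Mul(3, 1)), t)), 5) = Add(Add(Pow(t, 2), Mul(Add(-5, 1, 3), t)), 5) = Add(Add(Pow(t, 2), Mul(-1, t)), 5) = Add(5, Pow(t, 2), Mul(-1, t)))
Mul(-273, Mul(Function('R')(-14), Pow(14, -1))) = Mul(-273, Mul(Add(5, Pow(-14, 2), Mul(-1, -14)), Pow(14, -1))) = Mul(-273, Mul(Add(5, 196, 14), Rational(1, 14))) = Mul(-273, Mul(215, Rational(1, 14))) = Mul(-273, Rational(215, 14)) = Rational(-8385, 2)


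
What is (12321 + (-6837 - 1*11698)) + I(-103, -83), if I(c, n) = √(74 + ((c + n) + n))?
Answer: -6214 + I*√195 ≈ -6214.0 + 13.964*I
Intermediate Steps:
I(c, n) = √(74 + c + 2*n) (I(c, n) = √(74 + (c + 2*n)) = √(74 + c + 2*n))
(12321 + (-6837 - 1*11698)) + I(-103, -83) = (12321 + (-6837 - 1*11698)) + √(74 - 103 + 2*(-83)) = (12321 + (-6837 - 11698)) + √(74 - 103 - 166) = (12321 - 18535) + √(-195) = -6214 + I*√195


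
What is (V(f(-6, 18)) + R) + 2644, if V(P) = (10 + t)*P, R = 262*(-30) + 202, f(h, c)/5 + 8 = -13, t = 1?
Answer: -6169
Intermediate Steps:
f(h, c) = -105 (f(h, c) = -40 + 5*(-13) = -40 - 65 = -105)
R = -7658 (R = -7860 + 202 = -7658)
V(P) = 11*P (V(P) = (10 + 1)*P = 11*P)
(V(f(-6, 18)) + R) + 2644 = (11*(-105) - 7658) + 2644 = (-1155 - 7658) + 2644 = -8813 + 2644 = -6169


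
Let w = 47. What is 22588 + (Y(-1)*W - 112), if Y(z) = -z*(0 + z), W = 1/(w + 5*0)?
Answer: 1056371/47 ≈ 22476.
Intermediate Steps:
W = 1/47 (W = 1/(47 + 5*0) = 1/(47 + 0) = 1/47 ≈ 0.021277)
Y(z) = -z² (Y(z) = -z*z = -z²)
22588 + (Y(-1)*W - 112) = 22588 + (-1*(-1)²*(1/47) - 112) = 22588 + (-1*1*(1/47) - 112) = 22588 + (-1*1/47 - 112) = 22588 + (-1/47 - 112) = 22588 - 5265/47 = 1056371/47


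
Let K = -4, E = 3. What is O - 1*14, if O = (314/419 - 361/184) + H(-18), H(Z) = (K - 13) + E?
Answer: -2252171/77096 ≈ -29.213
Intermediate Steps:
H(Z) = -14 (H(Z) = (-4 - 13) + 3 = -17 + 3 = -14)
O = -1172827/77096 (O = (314/419 - 361/184) - 14 = -93483/77096 - 14 = -1172827/77096 ≈ -15.213)
O - 1*14 = -1172827/77096 - 1*14 = -1172827/77096 - 14 = -2252171/77096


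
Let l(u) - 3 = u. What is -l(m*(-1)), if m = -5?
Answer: -8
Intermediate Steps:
l(u) = 3 + u
-l(m*(-1)) = -(3 - 5*(-1)) = -(3 + 5) = -1*8 = -8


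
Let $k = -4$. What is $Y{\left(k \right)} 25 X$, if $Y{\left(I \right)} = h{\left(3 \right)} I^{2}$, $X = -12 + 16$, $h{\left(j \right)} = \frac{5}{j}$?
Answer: $\frac{8000}{3} \approx 2666.7$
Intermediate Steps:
$X = 4$
$Y{\left(I \right)} = \frac{5 I^{2}}{3}$ ($Y{\left(I \right)} = \frac{5}{3} I^{2} = 5 \cdot \frac{1}{3} I^{2} = \frac{5 I^{2}}{3}$)
$Y{\left(k \right)} 25 X = \frac{5 \left(-4\right)^{2}}{3} \cdot 25 \cdot 4 = \frac{5}{3} \cdot 16 \cdot 25 \cdot 4 = \frac{80}{3} \cdot 25 \cdot 4 = \frac{2000}{3} \cdot 4 = \frac{8000}{3}$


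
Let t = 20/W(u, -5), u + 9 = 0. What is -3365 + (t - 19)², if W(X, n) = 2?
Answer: -3284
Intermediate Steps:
u = -9 (u = -9 + 0 = -9)
t = 10 (t = 20/2 = 20*(½) = 10)
-3365 + (t - 19)² = -3365 + (10 - 19)² = -3365 + (-9)² = -3365 + 81 = -3284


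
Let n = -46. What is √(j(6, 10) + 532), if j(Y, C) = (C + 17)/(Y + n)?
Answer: √212530/20 ≈ 23.050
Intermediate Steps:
j(Y, C) = (17 + C)/(-46 + Y) (j(Y, C) = (C + 17)/(Y - 46) = (17 + C)/(-46 + Y))
√(j(6, 10) + 532) = √((17 + 10)/(-46 + 6) + 532) = √(27/(-40) + 532) = √(-1/40*27 + 532) = √(-27/40 + 532) = √(21253/40) = √212530/20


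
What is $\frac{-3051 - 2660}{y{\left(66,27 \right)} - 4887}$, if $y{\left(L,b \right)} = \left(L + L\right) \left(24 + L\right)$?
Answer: $- \frac{5711}{6993} \approx -0.81667$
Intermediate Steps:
$y{\left(L,b \right)} = 2 L \left(24 + L\right)$
$\frac{-3051 - 2660}{y{\left(66,27 \right)} - 4887} = \frac{-3051 - 2660}{2 \cdot 66 \left(24 + 66\right) - 4887} = - \frac{5711}{2 \cdot 66 \cdot 90 - 4887} = - \frac{5711}{11880 - 4887} = - \frac{5711}{6993}$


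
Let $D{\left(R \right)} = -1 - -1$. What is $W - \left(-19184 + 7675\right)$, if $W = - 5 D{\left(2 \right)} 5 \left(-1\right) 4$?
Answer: $11509$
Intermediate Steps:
$D{\left(R \right)} = 0$ ($D{\left(R \right)} = -1 + 1 = 0$)
$W = 0$ ($W = \left(-5\right) 0 \cdot 5 \left(-1\right) 4 = 0 \left(\left(-5\right) 4\right) = 0 \left(-20\right) = 0$)
$W - \left(-19184 + 7675\right) = 0 - \left(-19184 + 7675\right) = 0 - -11509 = 0 + 11509 = 11509$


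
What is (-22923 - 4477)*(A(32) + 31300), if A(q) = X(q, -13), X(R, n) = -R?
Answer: -856743200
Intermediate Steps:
A(q) = -q
(-22923 - 4477)*(A(32) + 31300) = (-22923 - 4477)*(-1*32 + 31300) = -27400*(-32 + 31300) = -27400*31268 = -856743200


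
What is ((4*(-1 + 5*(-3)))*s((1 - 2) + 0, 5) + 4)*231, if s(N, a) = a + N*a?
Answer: 924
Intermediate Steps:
((4*(-1 + 5*(-3)))*s((1 - 2) + 0, 5) + 4)*231 = ((4*(-1 + 5*(-3)))*(5*(1 + ((1 - 2) + 0))) + 4)*231 = ((4*(-1 - 15))*(5*(1 + (-1 + 0))) + 4)*231 = ((4*(-16))*(5*(1 - 1)) + 4)*231 = (-320*0 + 4)*231 = (-64*0 + 4)*231 = (0 + 4)*231 = 4*231 = 924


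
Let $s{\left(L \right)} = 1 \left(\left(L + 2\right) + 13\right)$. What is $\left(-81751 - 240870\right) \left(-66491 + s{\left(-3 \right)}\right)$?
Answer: $21447521459$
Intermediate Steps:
$s{\left(L \right)} = 15 + L$ ($s{\left(L \right)} = 1 \left(\left(2 + L\right) + 13\right) = 1 \left(15 + L\right) = 15 + L$)
$\left(-81751 - 240870\right) \left(-66491 + s{\left(-3 \right)}\right) = \left(-81751 - 240870\right) \left(-66491 + \left(15 - 3\right)\right) = - 322621 \left(-66491 + 12\right) = \left(-322621\right) \left(-66479\right) = 21447521459$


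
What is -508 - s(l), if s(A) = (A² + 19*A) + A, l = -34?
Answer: -984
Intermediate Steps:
s(A) = A² + 20*A
-508 - s(l) = -508 - (-34)*(20 - 34) = -508 - (-34)*(-14) = -508 - 1*476 = -508 - 476 = -984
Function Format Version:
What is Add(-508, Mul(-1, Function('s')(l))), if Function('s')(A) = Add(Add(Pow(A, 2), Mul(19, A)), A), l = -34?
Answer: -984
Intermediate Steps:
Function('s')(A) = Add(Pow(A, 2), Mul(20, A))
Add(-508, Mul(-1, Function('s')(l))) = Add(-508, Mul(-1, Mul(-34, Add(20, -34)))) = Add(-508, Mul(-1, Mul(-34, -14))) = Add(-508, Mul(-1, 476)) = Add(-508, -476) = -984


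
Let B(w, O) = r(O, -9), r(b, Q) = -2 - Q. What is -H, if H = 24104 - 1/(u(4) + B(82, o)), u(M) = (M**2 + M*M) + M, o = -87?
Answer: -1036471/43 ≈ -24104.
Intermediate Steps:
B(w, O) = 7 (B(w, O) = -2 - 1*(-9) = -2 + 9 = 7)
u(M) = M + 2*M**2 (u(M) = (M**2 + M**2) + M = 2*M**2 + M = M + 2*M**2)
H = 1036471/43 (H = 24104 - 1/(4*(1 + 2*4) + 7) = 24104 - 1/(4*(1 + 8) + 7) = 24104 - 1/(4*9 + 7) = 24104 - 1/(36 + 7) = 24104 - 1/43 = 1036471/43 ≈ 24104.)
-H = -1*1036471/43 = -1036471/43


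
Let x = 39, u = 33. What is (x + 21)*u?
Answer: 1980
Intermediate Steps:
(x + 21)*u = (39 + 21)*33 = 60*33 = 1980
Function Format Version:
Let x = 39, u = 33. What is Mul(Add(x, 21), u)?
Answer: 1980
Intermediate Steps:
Mul(Add(x, 21), u) = Mul(Add(39, 21), 33) = Mul(60, 33) = 1980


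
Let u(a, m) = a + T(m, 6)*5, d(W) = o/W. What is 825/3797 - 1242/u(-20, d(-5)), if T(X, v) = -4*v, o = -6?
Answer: 2415687/265790 ≈ 9.0887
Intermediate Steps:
d(W) = -6/W
u(a, m) = -120 + a (u(a, m) = a - 4*6*5 = a - 24*5 = a - 120 = -120 + a)
825/3797 - 1242/u(-20, d(-5)) = 825/3797 - 1242/(-120 - 20) = 825*(1/3797) - 1242/(-140) = 825/3797 - 1242*(-1/140) = 825/3797 + 621/70 = 2415687/265790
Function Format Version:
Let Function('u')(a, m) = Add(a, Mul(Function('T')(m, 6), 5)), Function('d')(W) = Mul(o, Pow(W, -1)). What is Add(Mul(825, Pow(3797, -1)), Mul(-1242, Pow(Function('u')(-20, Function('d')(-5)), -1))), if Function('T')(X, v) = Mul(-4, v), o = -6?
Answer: Rational(2415687, 265790) ≈ 9.0887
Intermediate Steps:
Function('d')(W) = Mul(-6, Pow(W, -1))
Function('u')(a, m) = Add(-120, a) (Function('u')(a, m) = Add(a, Mul(Mul(-4, 6), 5)) = Add(a, Mul(-24, 5)) = Add(a, -120) = Add(-120, a))
Add(Mul(825, Pow(3797, -1)), Mul(-1242, Pow(Function('u')(-20, Function('d')(-5)), -1))) = Add(Mul(825, Pow(3797, -1)), Mul(-1242, Pow(Add(-120, -20), -1))) = Add(Mul(825, Rational(1, 3797)), Mul(-1242, Pow(-140, -1))) = Add(Rational(825, 3797), Mul(-1242, Rational(-1, 140))) = Add(Rational(825, 3797), Rational(621, 70)) = Rational(2415687, 265790)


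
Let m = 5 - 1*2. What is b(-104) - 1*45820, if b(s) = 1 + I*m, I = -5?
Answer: -45834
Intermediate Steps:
m = 3 (m = 5 - 2 = 3)
b(s) = -14 (b(s) = 1 - 5*3 = 1 - 15 = -14)
b(-104) - 1*45820 = -14 - 1*45820 = -14 - 45820 = -45834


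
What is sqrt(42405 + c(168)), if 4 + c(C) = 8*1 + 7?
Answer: 4*sqrt(2651) ≈ 205.95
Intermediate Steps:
c(C) = 11 (c(C) = -4 + (8*1 + 7) = -4 + (8 + 7) = -4 + 15 = 11)
sqrt(42405 + c(168)) = sqrt(42405 + 11) = sqrt(42416) = 4*sqrt(2651)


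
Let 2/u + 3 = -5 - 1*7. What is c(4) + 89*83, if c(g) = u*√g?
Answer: 110801/15 ≈ 7386.7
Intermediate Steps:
u = -2/15 (u = 2/(-3 + (-5 - 1*7)) = 2/(-3 + (-5 - 7)) = 2/(-3 - 12) = 2/(-15) = 2*(-1/15) = -2/15 ≈ -0.13333)
c(g) = -2*√g/15
c(4) + 89*83 = -2*√4/15 + 89*83 = -2/15*2 + 7387 = -4/15 + 7387 = 110801/15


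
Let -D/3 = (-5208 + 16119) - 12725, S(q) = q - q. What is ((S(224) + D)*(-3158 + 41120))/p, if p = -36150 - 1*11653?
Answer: -206589204/47803 ≈ -4321.7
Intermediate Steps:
S(q) = 0
D = 5442 (D = -3*((-5208 + 16119) - 12725) = -3*(10911 - 12725) = -3*(-1814) = 5442)
p = -47803 (p = -36150 - 11653 = -47803)
((S(224) + D)*(-3158 + 41120))/p = ((0 + 5442)*(-3158 + 41120))/(-47803) = (5442*37962)*(-1/47803) = 206589204*(-1/47803) = -206589204/47803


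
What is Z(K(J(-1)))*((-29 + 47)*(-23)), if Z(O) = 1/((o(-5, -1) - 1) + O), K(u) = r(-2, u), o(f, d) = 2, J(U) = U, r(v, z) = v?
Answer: 414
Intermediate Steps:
K(u) = -2
Z(O) = 1/(1 + O) (Z(O) = 1/((2 - 1) + O) = 1/(1 + O))
Z(K(J(-1)))*((-29 + 47)*(-23)) = ((-29 + 47)*(-23))/(1 - 2) = (18*(-23))/(-1) = -1*(-414) = 414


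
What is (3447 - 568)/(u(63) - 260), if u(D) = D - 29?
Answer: -2879/226 ≈ -12.739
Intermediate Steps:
u(D) = -29 + D
(3447 - 568)/(u(63) - 260) = (3447 - 568)/((-29 + 63) - 260) = 2879/(34 - 260) = 2879/(-226) = 2879*(-1/226) = -2879/226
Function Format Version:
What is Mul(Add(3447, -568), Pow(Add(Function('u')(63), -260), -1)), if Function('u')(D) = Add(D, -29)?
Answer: Rational(-2879, 226) ≈ -12.739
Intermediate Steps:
Function('u')(D) = Add(-29, D)
Mul(Add(3447, -568), Pow(Add(Function('u')(63), -260), -1)) = Mul(Add(3447, -568), Pow(Add(Add(-29, 63), -260), -1)) = Mul(2879, Pow(Add(34, -260), -1)) = Mul(2879, Pow(-226, -1)) = Mul(2879, Rational(-1, 226)) = Rational(-2879, 226)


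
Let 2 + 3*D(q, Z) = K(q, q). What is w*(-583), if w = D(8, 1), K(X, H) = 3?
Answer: -583/3 ≈ -194.33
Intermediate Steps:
D(q, Z) = ⅓ (D(q, Z) = -⅔ + (⅓)*3 = -⅔ + 1 = ⅓)
w = ⅓ ≈ 0.33333
w*(-583) = (⅓)*(-583) = -583/3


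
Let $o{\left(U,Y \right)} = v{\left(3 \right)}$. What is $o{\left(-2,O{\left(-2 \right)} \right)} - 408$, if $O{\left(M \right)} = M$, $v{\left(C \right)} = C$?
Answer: $-405$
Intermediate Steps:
$o{\left(U,Y \right)} = 3$
$o{\left(-2,O{\left(-2 \right)} \right)} - 408 = 3 - 408 = -405$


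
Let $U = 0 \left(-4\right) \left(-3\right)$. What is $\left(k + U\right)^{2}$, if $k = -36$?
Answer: $1296$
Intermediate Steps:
$U = 0$ ($U = 0 \left(-3\right) = 0$)
$\left(k + U\right)^{2} = \left(-36 + 0\right)^{2} = \left(-36\right)^{2} = 1296$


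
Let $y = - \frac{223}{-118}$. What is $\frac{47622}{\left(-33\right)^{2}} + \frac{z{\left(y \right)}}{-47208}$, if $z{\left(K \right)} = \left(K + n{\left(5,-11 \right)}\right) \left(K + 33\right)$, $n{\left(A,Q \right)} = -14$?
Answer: $\frac{3478833274289}{79536227232} \approx 43.739$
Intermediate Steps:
$y = \frac{223}{118}$ ($y = \left(-223\right) \left(- \frac{1}{118}\right) = \frac{223}{118} \approx 1.8898$)
$z{\left(K \right)} = \left(-14 + K\right) \left(33 + K\right)$ ($z{\left(K \right)} = \left(K - 14\right) \left(K + 33\right) = \left(-14 + K\right) \left(33 + K\right)$)
$\frac{47622}{\left(-33\right)^{2}} + \frac{z{\left(y \right)}}{-47208} = \frac{47622}{\left(-33\right)^{2}} + \frac{-462 + \left(\frac{223}{118}\right)^{2} + 19 \cdot \frac{223}{118}}{-47208} = \frac{47622}{1089} + \left(-462 + \frac{49729}{13924} + \frac{4237}{118}\right) \left(- \frac{1}{47208}\right) = 47622 \cdot \frac{1}{1089} - - \frac{5883193}{657324192} = \frac{15874}{363} + \frac{5883193}{657324192} = \frac{3478833274289}{79536227232}$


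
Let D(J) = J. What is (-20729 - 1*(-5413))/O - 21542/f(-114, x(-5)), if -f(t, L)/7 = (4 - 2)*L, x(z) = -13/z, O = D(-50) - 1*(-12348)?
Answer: 25419809/43043 ≈ 590.57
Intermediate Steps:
O = 12298 (O = -50 - 1*(-12348) = -50 + 12348 = 12298)
f(t, L) = -14*L (f(t, L) = -7*(4 - 2)*L = -14*L)
(-20729 - 1*(-5413))/O - 21542/f(-114, x(-5)) = (-20729 - 1*(-5413))/12298 - 21542/((-(-182)/(-5))) = (-20729 + 5413)*(1/12298) - 21542/((-(-182)*(-1)/5)) = -15316*1/12298 - 21542/((-14*13/5)) = -7658/6149 - 21542/(-182/5) = -7658/6149 - 21542*(-5/182) = -7658/6149 + 53855/91 = 25419809/43043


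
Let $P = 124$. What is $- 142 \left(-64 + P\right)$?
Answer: $-8520$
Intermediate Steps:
$- 142 \left(-64 + P\right) = - 142 \left(-64 + 124\right) = \left(-142\right) 60 = -8520$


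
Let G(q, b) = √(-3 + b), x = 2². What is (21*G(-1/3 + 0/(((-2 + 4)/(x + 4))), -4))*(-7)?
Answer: -147*I*√7 ≈ -388.93*I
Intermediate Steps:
x = 4
(21*G(-1/3 + 0/(((-2 + 4)/(x + 4))), -4))*(-7) = (21*√(-3 - 4))*(-7) = (21*√(-7))*(-7) = (21*(I*√7))*(-7) = (21*I*√7)*(-7) = -147*I*√7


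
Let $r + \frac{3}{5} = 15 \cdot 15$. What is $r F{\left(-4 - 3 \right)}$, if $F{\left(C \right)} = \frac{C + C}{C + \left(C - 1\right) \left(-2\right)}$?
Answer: $- \frac{5236}{15} \approx -349.07$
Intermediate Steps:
$r = \frac{1122}{5}$ ($r = - \frac{3}{5} + 15 \cdot 15 = - \frac{3}{5} + 225 = \frac{1122}{5} \approx 224.4$)
$F{\left(C \right)} = \frac{2 C}{2 - C}$ ($F{\left(C \right)} = \frac{2 C}{C + \left(-1 + C\right) \left(-2\right)} = \frac{2 C}{C - \left(-2 + 2 C\right)} = \frac{2 C}{2 - C}$)
$r F{\left(-4 - 3 \right)} = \frac{1122 \left(- \frac{2 \left(-4 - 3\right)}{-2 - 7}\right)}{5} = \frac{1122 \left(\left(-2\right) \left(-7\right) \frac{1}{-2 - 7}\right)}{5} = \frac{1122 \left(\left(-2\right) \left(-7\right) \frac{1}{-9}\right)}{5} = \frac{1122 \left(\left(-2\right) \left(-7\right) \left(- \frac{1}{9}\right)\right)}{5} = \frac{1122}{5} \left(- \frac{14}{9}\right) = - \frac{5236}{15}$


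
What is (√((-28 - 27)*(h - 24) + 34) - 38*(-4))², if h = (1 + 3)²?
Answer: (152 + √474)² ≈ 30197.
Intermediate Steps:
h = 16 (h = 4² = 16)
(√((-28 - 27)*(h - 24) + 34) - 38*(-4))² = (√((-28 - 27)*(16 - 24) + 34) - 38*(-4))² = (√(-55*(-8) + 34) + 152)² = (√(440 + 34) + 152)² = (√474 + 152)² = (152 + √474)²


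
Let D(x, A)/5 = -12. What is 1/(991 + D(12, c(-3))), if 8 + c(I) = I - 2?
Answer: 1/931 ≈ 0.0010741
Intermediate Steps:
c(I) = -10 + I (c(I) = -8 + (I - 2) = -8 + (-2 + I) = -10 + I)
D(x, A) = -60 (D(x, A) = 5*(-12) = -60)
1/(991 + D(12, c(-3))) = 1/(991 - 60) = 1/931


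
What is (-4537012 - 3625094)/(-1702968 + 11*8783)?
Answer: 8162106/1606355 ≈ 5.0811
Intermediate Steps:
(-4537012 - 3625094)/(-1702968 + 11*8783) = -8162106/(-1702968 + 96613) = -8162106/(-1606355) = -8162106*(-1/1606355) = 8162106/1606355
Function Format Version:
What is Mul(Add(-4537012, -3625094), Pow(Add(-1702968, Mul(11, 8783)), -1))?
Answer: Rational(8162106, 1606355) ≈ 5.0811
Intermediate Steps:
Mul(Add(-4537012, -3625094), Pow(Add(-1702968, Mul(11, 8783)), -1)) = Mul(-8162106, Pow(Add(-1702968, 96613), -1)) = Mul(-8162106, Pow(-1606355, -1)) = Mul(-8162106, Rational(-1, 1606355)) = Rational(8162106, 1606355)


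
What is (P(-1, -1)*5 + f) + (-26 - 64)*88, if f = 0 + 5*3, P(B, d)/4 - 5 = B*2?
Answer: -7845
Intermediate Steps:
P(B, d) = 20 + 8*B (P(B, d) = 20 + 4*(B*2) = 20 + 4*(2*B) = 20 + 8*B)
f = 15 (f = 0 + 15 = 15)
(P(-1, -1)*5 + f) + (-26 - 64)*88 = ((20 + 8*(-1))*5 + 15) + (-26 - 64)*88 = ((20 - 8)*5 + 15) - 90*88 = (12*5 + 15) - 7920 = (60 + 15) - 7920 = 75 - 7920 = -7845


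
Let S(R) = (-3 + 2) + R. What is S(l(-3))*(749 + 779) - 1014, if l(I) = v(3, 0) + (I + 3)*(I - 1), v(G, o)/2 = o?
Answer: -2542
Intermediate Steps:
v(G, o) = 2*o
l(I) = (-1 + I)*(3 + I) (l(I) = 2*0 + (I + 3)*(I - 1) = 0 + (3 + I)*(-1 + I) = 0 + (-1 + I)*(3 + I) = (-1 + I)*(3 + I))
S(R) = -1 + R
S(l(-3))*(749 + 779) - 1014 = (-1 + (-3 + (-3)² + 2*(-3)))*(749 + 779) - 1014 = (-1 + (-3 + 9 - 6))*1528 - 1014 = (-1 + 0)*1528 - 1014 = -1*1528 - 1014 = -1528 - 1014 = -2542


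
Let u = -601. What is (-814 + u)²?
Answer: 2002225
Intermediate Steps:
(-814 + u)² = (-814 - 601)² = (-1415)² = 2002225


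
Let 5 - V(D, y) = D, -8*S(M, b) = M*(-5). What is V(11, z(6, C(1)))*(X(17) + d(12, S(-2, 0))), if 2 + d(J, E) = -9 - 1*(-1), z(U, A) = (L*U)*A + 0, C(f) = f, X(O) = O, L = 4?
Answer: -42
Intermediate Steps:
S(M, b) = 5*M/8 (S(M, b) = -M*(-5)/8 = -(-5)*M/8 = 5*M/8)
z(U, A) = 4*A*U (z(U, A) = (4*U)*A + 0 = 4*A*U + 0 = 4*A*U)
d(J, E) = -10 (d(J, E) = -2 + (-9 - 1*(-1)) = -2 + (-9 + 1) = -2 - 8 = -10)
V(D, y) = 5 - D
V(11, z(6, C(1)))*(X(17) + d(12, S(-2, 0))) = (5 - 1*11)*(17 - 10) = (5 - 11)*7 = -6*7 = -42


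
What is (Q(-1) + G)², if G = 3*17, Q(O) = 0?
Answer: 2601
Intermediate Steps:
G = 51
(Q(-1) + G)² = (0 + 51)² = 51² = 2601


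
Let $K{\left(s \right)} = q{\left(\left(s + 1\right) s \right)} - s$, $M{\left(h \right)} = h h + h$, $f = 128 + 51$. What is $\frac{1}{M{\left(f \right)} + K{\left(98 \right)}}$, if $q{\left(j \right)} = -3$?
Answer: $\frac{1}{32119} \approx 3.1134 \cdot 10^{-5}$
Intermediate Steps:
$f = 179$
$M{\left(h \right)} = h + h^{2}$ ($M{\left(h \right)} = h^{2} + h = h + h^{2}$)
$K{\left(s \right)} = -3 - s$
$\frac{1}{M{\left(f \right)} + K{\left(98 \right)}} = \frac{1}{179 \left(1 + 179\right) - 101} = \frac{1}{179 \cdot 180 - 101} = \frac{1}{32220 - 101} = \frac{1}{32119}$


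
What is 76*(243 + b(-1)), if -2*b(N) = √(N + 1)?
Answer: 18468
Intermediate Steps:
b(N) = -√(1 + N)/2 (b(N) = -√(N + 1)/2 = -√(1 + N)/2)
76*(243 + b(-1)) = 76*(243 - √(1 - 1)/2) = 76*(243 - √0/2) = 76*(243 - ½*0) = 76*(243 + 0) = 76*243 = 18468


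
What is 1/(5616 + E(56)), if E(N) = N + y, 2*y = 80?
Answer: 1/5712 ≈ 0.00017507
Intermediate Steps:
y = 40 (y = (1/2)*80 = 40)
E(N) = 40 + N (E(N) = N + 40 = 40 + N)
1/(5616 + E(56)) = 1/(5616 + (40 + 56)) = 1/(5616 + 96) = 1/5712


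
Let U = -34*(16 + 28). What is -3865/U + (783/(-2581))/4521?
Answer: 47124721/18240728 ≈ 2.5835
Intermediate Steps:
U = -1496 (U = -34*44 = -1496)
-3865/U + (783/(-2581))/4521 = -3865/(-1496) + (783/(-2581))/4521 = -3865*(-1/1496) + (783*(-1/2581))*(1/4521) = 3865/1496 - 27/89*1/4521 = 3865/1496 - 9/134123 = 47124721/18240728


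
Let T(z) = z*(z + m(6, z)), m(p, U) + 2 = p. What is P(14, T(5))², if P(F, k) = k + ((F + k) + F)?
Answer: 13924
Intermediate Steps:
m(p, U) = -2 + p
T(z) = z*(4 + z) (T(z) = z*(z + (-2 + 6)) = z*(z + 4) = z*(4 + z))
P(F, k) = 2*F + 2*k (P(F, k) = k + (k + 2*F) = 2*F + 2*k)
P(14, T(5))² = (2*14 + 2*(5*(4 + 5)))² = (28 + 2*(5*9))² = (28 + 2*45)² = (28 + 90)² = 118² = 13924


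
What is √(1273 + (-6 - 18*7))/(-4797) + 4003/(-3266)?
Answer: -4003/3266 - √1141/4797 ≈ -1.2327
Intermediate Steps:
√(1273 + (-6 - 18*7))/(-4797) + 4003/(-3266) = √(1273 + (-6 - 126))*(-1/4797) + 4003*(-1/3266) = √(1273 - 132)*(-1/4797) - 4003/3266 = √1141*(-1/4797) - 4003/3266 = -√1141/4797 - 4003/3266 = -4003/3266 - √1141/4797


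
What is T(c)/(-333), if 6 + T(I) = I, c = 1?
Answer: 5/333 ≈ 0.015015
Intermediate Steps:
T(I) = -6 + I
T(c)/(-333) = (-6 + 1)/(-333) = -5*(-1/333) = 5/333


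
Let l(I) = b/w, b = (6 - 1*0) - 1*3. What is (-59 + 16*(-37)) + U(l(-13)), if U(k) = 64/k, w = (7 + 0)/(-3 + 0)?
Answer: -6307/9 ≈ -700.78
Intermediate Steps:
b = 3 (b = (6 + 0) - 3 = 6 - 3 = 3)
w = -7/3 (w = 7/(-3) = 7*(-1/3) = -7/3 ≈ -2.3333)
l(I) = -9/7 (l(I) = 3/(-7/3) = 3*(-3/7) = -9/7)
(-59 + 16*(-37)) + U(l(-13)) = (-59 + 16*(-37)) + 64/(-9/7) = (-59 - 592) + 64*(-7/9) = -651 - 448/9 = -6307/9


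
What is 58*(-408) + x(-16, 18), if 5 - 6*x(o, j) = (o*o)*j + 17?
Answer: -24434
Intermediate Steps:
x(o, j) = -2 - j*o²/6 (x(o, j) = ⅚ - ((o*o)*j + 17)/6 = ⅚ - (o²*j + 17)/6 = ⅚ - (j*o² + 17)/6 = ⅚ - (17 + j*o²)/6 = ⅚ + (-17/6 - j*o²/6) = -2 - j*o²/6)
58*(-408) + x(-16, 18) = 58*(-408) + (-2 - ⅙*18*(-16)²) = -23664 + (-2 - ⅙*18*256) = -23664 + (-2 - 768) = -23664 - 770 = -24434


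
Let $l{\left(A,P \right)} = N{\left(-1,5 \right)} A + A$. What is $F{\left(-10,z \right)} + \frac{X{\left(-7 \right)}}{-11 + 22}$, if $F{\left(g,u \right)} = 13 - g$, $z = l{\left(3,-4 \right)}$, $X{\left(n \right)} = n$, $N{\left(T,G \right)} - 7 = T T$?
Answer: $\frac{246}{11} \approx 22.364$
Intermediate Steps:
$N{\left(T,G \right)} = 7 + T^{2}$ ($N{\left(T,G \right)} = 7 + T T = 7 + T^{2}$)
$l{\left(A,P \right)} = 9 A$ ($l{\left(A,P \right)} = \left(7 + \left(-1\right)^{2}\right) A + A = \left(7 + 1\right) A + A = 8 A + A = 9 A$)
$z = 27$ ($z = 9 \cdot 3 = 27$)
$F{\left(-10,z \right)} + \frac{X{\left(-7 \right)}}{-11 + 22} = \left(13 - -10\right) - \frac{7}{-11 + 22} = \left(13 + 10\right) - \frac{7}{11} = 23 - \frac{7}{11} = \frac{246}{11}$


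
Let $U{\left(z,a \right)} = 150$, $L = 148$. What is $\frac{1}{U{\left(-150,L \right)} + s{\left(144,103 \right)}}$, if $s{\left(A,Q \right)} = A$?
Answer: $\frac{1}{294} \approx 0.0034014$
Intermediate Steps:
$\frac{1}{U{\left(-150,L \right)} + s{\left(144,103 \right)}} = \frac{1}{150 + 144} = \frac{1}{294}$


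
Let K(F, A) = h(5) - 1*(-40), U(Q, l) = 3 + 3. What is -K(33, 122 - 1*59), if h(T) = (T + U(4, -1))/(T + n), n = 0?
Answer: -211/5 ≈ -42.200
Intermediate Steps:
U(Q, l) = 6
h(T) = (6 + T)/T (h(T) = (T + 6)/(T + 0) = (6 + T)/T)
K(F, A) = 211/5 (K(F, A) = (6 + 5)/5 - 1*(-40) = (1/5)*11 + 40 = 11/5 + 40 = 211/5)
-K(33, 122 - 1*59) = -1*211/5 = -211/5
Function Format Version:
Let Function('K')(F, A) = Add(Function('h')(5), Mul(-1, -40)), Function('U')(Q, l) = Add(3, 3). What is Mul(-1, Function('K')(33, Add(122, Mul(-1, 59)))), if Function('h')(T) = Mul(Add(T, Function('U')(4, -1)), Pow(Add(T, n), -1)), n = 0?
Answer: Rational(-211, 5) ≈ -42.200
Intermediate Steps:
Function('U')(Q, l) = 6
Function('h')(T) = Mul(Pow(T, -1), Add(6, T)) (Function('h')(T) = Mul(Add(T, 6), Pow(Add(T, 0), -1)) = Mul(Add(6, T), Pow(T, -1)) = Mul(Pow(T, -1), Add(6, T)))
Function('K')(F, A) = Rational(211, 5) (Function('K')(F, A) = Add(Mul(Pow(5, -1), Add(6, 5)), Mul(-1, -40)) = Add(Mul(Rational(1, 5), 11), 40) = Add(Rational(11, 5), 40) = Rational(211, 5))
Mul(-1, Function('K')(33, Add(122, Mul(-1, 59)))) = Mul(-1, Rational(211, 5)) = Rational(-211, 5)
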